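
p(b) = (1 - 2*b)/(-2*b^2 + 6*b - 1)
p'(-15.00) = 0.00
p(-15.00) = -0.06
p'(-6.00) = -0.01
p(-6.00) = -0.12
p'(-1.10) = -0.13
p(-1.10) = -0.32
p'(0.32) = -6.12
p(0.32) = 0.50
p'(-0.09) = -1.81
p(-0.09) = -0.76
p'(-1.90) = -0.07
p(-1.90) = -0.24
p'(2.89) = -194.87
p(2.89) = 13.12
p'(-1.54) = -0.09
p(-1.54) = -0.27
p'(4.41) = -0.36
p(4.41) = 0.58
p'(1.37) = -0.50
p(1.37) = -0.50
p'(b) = (1 - 2*b)*(4*b - 6)/(-2*b^2 + 6*b - 1)^2 - 2/(-2*b^2 + 6*b - 1)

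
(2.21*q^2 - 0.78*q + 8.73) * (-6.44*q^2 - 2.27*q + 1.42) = -14.2324*q^4 + 0.00649999999999995*q^3 - 51.3124*q^2 - 20.9247*q + 12.3966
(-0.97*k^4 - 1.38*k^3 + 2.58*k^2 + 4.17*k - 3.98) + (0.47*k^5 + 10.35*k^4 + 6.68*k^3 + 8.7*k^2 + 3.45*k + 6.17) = 0.47*k^5 + 9.38*k^4 + 5.3*k^3 + 11.28*k^2 + 7.62*k + 2.19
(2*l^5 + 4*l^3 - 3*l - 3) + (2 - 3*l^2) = 2*l^5 + 4*l^3 - 3*l^2 - 3*l - 1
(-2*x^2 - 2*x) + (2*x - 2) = -2*x^2 - 2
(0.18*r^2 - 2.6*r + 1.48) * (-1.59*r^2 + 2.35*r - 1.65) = -0.2862*r^4 + 4.557*r^3 - 8.7602*r^2 + 7.768*r - 2.442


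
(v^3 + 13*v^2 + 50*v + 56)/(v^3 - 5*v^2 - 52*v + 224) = (v^2 + 6*v + 8)/(v^2 - 12*v + 32)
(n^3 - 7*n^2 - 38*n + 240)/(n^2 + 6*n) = n - 13 + 40/n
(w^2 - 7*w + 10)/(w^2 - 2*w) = (w - 5)/w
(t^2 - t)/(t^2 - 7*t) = (t - 1)/(t - 7)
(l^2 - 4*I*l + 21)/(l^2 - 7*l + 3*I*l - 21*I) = (l - 7*I)/(l - 7)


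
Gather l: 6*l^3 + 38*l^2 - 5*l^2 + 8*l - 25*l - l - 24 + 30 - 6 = 6*l^3 + 33*l^2 - 18*l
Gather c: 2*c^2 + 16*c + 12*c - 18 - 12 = 2*c^2 + 28*c - 30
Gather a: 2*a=2*a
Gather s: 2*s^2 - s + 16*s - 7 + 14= 2*s^2 + 15*s + 7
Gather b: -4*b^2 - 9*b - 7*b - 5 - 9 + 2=-4*b^2 - 16*b - 12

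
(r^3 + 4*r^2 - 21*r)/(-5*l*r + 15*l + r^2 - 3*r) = r*(r + 7)/(-5*l + r)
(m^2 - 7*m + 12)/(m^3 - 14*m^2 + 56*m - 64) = (m - 3)/(m^2 - 10*m + 16)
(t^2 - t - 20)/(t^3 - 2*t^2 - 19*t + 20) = 1/(t - 1)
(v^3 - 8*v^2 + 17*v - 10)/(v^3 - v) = (v^2 - 7*v + 10)/(v*(v + 1))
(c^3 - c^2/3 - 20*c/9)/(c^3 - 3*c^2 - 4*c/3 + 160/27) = 3*c/(3*c - 8)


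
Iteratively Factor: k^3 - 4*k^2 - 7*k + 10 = (k + 2)*(k^2 - 6*k + 5) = (k - 1)*(k + 2)*(k - 5)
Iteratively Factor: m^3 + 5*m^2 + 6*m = (m + 2)*(m^2 + 3*m) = m*(m + 2)*(m + 3)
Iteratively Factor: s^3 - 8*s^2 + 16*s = (s)*(s^2 - 8*s + 16) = s*(s - 4)*(s - 4)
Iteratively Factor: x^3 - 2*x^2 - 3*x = (x + 1)*(x^2 - 3*x) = x*(x + 1)*(x - 3)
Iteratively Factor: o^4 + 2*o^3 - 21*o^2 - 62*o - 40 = (o + 1)*(o^3 + o^2 - 22*o - 40) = (o + 1)*(o + 2)*(o^2 - o - 20) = (o - 5)*(o + 1)*(o + 2)*(o + 4)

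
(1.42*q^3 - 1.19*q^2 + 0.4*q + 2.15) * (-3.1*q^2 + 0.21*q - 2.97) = -4.402*q^5 + 3.9872*q^4 - 5.7073*q^3 - 3.0467*q^2 - 0.7365*q - 6.3855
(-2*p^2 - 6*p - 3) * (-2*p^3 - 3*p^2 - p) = 4*p^5 + 18*p^4 + 26*p^3 + 15*p^2 + 3*p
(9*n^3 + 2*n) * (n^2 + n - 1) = 9*n^5 + 9*n^4 - 7*n^3 + 2*n^2 - 2*n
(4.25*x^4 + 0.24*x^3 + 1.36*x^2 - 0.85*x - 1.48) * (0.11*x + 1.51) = 0.4675*x^5 + 6.4439*x^4 + 0.512*x^3 + 1.9601*x^2 - 1.4463*x - 2.2348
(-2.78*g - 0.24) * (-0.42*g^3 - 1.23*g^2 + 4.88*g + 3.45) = 1.1676*g^4 + 3.5202*g^3 - 13.2712*g^2 - 10.7622*g - 0.828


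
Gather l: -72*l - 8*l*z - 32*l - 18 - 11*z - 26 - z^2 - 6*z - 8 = l*(-8*z - 104) - z^2 - 17*z - 52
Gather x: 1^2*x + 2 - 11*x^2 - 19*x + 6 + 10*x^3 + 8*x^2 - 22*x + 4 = 10*x^3 - 3*x^2 - 40*x + 12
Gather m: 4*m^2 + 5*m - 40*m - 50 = 4*m^2 - 35*m - 50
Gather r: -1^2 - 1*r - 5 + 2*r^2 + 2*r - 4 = 2*r^2 + r - 10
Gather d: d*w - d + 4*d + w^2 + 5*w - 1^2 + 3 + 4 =d*(w + 3) + w^2 + 5*w + 6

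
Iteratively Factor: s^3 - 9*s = (s - 3)*(s^2 + 3*s) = (s - 3)*(s + 3)*(s)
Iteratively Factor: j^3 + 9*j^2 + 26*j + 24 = (j + 2)*(j^2 + 7*j + 12) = (j + 2)*(j + 4)*(j + 3)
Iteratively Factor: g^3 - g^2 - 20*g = (g - 5)*(g^2 + 4*g) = (g - 5)*(g + 4)*(g)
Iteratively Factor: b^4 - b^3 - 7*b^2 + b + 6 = (b + 2)*(b^3 - 3*b^2 - b + 3) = (b - 3)*(b + 2)*(b^2 - 1) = (b - 3)*(b - 1)*(b + 2)*(b + 1)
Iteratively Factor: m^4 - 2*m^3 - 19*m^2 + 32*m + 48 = (m + 1)*(m^3 - 3*m^2 - 16*m + 48) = (m - 3)*(m + 1)*(m^2 - 16) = (m - 4)*(m - 3)*(m + 1)*(m + 4)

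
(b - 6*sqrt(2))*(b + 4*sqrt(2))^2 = b^3 + 2*sqrt(2)*b^2 - 64*b - 192*sqrt(2)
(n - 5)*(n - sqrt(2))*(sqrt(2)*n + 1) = sqrt(2)*n^3 - 5*sqrt(2)*n^2 - n^2 - sqrt(2)*n + 5*n + 5*sqrt(2)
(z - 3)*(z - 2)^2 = z^3 - 7*z^2 + 16*z - 12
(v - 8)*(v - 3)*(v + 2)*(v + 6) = v^4 - 3*v^3 - 52*v^2 + 60*v + 288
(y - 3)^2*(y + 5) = y^3 - y^2 - 21*y + 45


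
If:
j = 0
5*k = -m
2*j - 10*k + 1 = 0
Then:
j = 0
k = 1/10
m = -1/2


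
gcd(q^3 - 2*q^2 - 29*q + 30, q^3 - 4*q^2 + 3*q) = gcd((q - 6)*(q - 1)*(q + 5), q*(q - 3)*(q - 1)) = q - 1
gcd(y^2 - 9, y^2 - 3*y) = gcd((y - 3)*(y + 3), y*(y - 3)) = y - 3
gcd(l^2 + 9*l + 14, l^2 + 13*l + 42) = l + 7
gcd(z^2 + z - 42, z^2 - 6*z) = z - 6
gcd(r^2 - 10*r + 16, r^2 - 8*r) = r - 8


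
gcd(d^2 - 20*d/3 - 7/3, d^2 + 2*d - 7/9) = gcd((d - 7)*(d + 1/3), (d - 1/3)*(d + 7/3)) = 1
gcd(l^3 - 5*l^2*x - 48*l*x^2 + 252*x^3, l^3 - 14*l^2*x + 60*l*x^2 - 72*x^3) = l^2 - 12*l*x + 36*x^2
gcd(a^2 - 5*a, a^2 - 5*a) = a^2 - 5*a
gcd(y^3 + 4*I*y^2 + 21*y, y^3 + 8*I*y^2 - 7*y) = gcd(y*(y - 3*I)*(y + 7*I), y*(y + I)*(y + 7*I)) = y^2 + 7*I*y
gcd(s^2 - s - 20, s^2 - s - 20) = s^2 - s - 20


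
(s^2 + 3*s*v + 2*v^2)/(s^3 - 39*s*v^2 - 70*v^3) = (s + v)/(s^2 - 2*s*v - 35*v^2)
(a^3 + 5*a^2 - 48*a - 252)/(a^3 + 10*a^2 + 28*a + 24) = (a^2 - a - 42)/(a^2 + 4*a + 4)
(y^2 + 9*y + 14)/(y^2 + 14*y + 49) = (y + 2)/(y + 7)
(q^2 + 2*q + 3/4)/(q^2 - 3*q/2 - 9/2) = (q + 1/2)/(q - 3)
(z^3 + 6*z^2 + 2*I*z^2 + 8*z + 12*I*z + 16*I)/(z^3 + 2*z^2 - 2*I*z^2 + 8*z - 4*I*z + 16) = (z + 4)/(z - 4*I)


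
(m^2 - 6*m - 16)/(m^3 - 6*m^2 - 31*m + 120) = (m + 2)/(m^2 + 2*m - 15)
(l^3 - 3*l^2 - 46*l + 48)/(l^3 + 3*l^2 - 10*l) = (l^3 - 3*l^2 - 46*l + 48)/(l*(l^2 + 3*l - 10))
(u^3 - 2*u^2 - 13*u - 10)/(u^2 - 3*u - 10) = u + 1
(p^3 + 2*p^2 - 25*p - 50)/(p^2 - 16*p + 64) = (p^3 + 2*p^2 - 25*p - 50)/(p^2 - 16*p + 64)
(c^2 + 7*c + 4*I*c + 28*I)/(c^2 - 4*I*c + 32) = (c + 7)/(c - 8*I)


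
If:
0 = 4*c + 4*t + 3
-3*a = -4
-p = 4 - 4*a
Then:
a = 4/3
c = -t - 3/4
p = 4/3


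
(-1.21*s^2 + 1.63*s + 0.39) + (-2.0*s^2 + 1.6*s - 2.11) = -3.21*s^2 + 3.23*s - 1.72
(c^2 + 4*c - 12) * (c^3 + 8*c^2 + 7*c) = c^5 + 12*c^4 + 27*c^3 - 68*c^2 - 84*c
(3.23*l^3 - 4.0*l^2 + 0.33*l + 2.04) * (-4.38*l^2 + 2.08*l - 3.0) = -14.1474*l^5 + 24.2384*l^4 - 19.4554*l^3 + 3.7512*l^2 + 3.2532*l - 6.12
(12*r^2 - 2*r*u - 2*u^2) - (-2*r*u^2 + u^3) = 12*r^2 + 2*r*u^2 - 2*r*u - u^3 - 2*u^2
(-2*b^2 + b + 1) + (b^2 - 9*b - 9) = -b^2 - 8*b - 8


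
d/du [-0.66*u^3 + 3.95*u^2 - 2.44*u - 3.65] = -1.98*u^2 + 7.9*u - 2.44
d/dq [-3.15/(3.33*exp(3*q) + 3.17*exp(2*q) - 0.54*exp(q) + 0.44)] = (31.4685*exp(2*q) + 19.971*exp(q) - 1.701)*exp(q)/(3.33*exp(3*q) + 3.17*exp(2*q) - 0.54*exp(q) + 0.44)^2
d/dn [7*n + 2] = 7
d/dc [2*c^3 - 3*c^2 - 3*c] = 6*c^2 - 6*c - 3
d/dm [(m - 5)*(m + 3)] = 2*m - 2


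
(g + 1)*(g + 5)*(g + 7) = g^3 + 13*g^2 + 47*g + 35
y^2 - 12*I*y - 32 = (y - 8*I)*(y - 4*I)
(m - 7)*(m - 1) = m^2 - 8*m + 7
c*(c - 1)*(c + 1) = c^3 - c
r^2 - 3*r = r*(r - 3)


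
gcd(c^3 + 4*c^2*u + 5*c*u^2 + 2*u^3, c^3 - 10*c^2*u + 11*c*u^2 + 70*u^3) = c + 2*u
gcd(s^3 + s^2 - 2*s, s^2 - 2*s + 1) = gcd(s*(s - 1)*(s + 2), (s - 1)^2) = s - 1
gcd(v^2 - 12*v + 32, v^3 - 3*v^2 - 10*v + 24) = v - 4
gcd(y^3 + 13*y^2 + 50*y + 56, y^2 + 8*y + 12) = y + 2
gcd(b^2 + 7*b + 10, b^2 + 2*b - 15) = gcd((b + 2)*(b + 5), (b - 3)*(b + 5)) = b + 5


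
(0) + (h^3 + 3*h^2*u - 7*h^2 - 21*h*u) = h^3 + 3*h^2*u - 7*h^2 - 21*h*u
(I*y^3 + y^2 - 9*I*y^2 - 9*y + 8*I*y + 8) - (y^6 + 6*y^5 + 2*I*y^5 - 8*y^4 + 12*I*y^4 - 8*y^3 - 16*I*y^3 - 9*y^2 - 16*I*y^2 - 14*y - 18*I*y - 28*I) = -y^6 - 6*y^5 - 2*I*y^5 + 8*y^4 - 12*I*y^4 + 8*y^3 + 17*I*y^3 + 10*y^2 + 7*I*y^2 + 5*y + 26*I*y + 8 + 28*I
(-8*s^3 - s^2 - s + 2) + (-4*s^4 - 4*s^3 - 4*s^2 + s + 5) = -4*s^4 - 12*s^3 - 5*s^2 + 7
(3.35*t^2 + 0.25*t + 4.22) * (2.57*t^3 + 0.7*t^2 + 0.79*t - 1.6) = 8.6095*t^5 + 2.9875*t^4 + 13.6669*t^3 - 2.2085*t^2 + 2.9338*t - 6.752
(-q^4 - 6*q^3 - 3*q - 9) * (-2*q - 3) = 2*q^5 + 15*q^4 + 18*q^3 + 6*q^2 + 27*q + 27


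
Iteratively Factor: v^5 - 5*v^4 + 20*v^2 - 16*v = (v - 4)*(v^4 - v^3 - 4*v^2 + 4*v) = (v - 4)*(v - 2)*(v^3 + v^2 - 2*v) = v*(v - 4)*(v - 2)*(v^2 + v - 2) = v*(v - 4)*(v - 2)*(v - 1)*(v + 2)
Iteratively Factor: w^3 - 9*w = (w - 3)*(w^2 + 3*w) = (w - 3)*(w + 3)*(w)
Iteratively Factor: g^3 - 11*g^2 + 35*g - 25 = (g - 1)*(g^2 - 10*g + 25) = (g - 5)*(g - 1)*(g - 5)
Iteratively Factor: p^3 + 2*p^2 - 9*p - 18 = (p + 2)*(p^2 - 9) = (p + 2)*(p + 3)*(p - 3)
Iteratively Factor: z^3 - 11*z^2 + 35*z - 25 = (z - 1)*(z^2 - 10*z + 25) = (z - 5)*(z - 1)*(z - 5)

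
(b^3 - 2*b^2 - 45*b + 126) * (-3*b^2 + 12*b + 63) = -3*b^5 + 18*b^4 + 174*b^3 - 1044*b^2 - 1323*b + 7938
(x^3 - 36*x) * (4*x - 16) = 4*x^4 - 16*x^3 - 144*x^2 + 576*x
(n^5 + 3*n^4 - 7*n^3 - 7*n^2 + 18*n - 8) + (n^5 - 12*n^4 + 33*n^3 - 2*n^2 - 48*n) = 2*n^5 - 9*n^4 + 26*n^3 - 9*n^2 - 30*n - 8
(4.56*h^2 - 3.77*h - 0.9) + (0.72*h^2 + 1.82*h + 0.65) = 5.28*h^2 - 1.95*h - 0.25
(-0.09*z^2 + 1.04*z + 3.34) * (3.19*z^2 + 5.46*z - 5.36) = -0.2871*z^4 + 2.8262*z^3 + 16.8154*z^2 + 12.662*z - 17.9024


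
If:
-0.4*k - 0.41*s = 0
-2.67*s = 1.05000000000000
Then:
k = 0.40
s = -0.39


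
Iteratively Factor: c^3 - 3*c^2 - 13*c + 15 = (c - 1)*(c^2 - 2*c - 15) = (c - 5)*(c - 1)*(c + 3)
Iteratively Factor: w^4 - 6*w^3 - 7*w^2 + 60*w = (w)*(w^3 - 6*w^2 - 7*w + 60) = w*(w - 4)*(w^2 - 2*w - 15) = w*(w - 4)*(w + 3)*(w - 5)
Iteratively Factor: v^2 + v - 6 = (v + 3)*(v - 2)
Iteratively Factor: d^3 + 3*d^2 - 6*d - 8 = (d - 2)*(d^2 + 5*d + 4) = (d - 2)*(d + 4)*(d + 1)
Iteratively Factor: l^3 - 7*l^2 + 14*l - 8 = (l - 4)*(l^2 - 3*l + 2) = (l - 4)*(l - 1)*(l - 2)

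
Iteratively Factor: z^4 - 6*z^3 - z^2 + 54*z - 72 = (z + 3)*(z^3 - 9*z^2 + 26*z - 24) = (z - 3)*(z + 3)*(z^2 - 6*z + 8) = (z - 3)*(z - 2)*(z + 3)*(z - 4)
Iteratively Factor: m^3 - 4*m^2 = (m - 4)*(m^2) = m*(m - 4)*(m)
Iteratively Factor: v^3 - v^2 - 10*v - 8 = (v + 1)*(v^2 - 2*v - 8) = (v + 1)*(v + 2)*(v - 4)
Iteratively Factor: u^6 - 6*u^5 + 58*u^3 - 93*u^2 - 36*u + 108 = (u + 1)*(u^5 - 7*u^4 + 7*u^3 + 51*u^2 - 144*u + 108) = (u - 2)*(u + 1)*(u^4 - 5*u^3 - 3*u^2 + 45*u - 54) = (u - 3)*(u - 2)*(u + 1)*(u^3 - 2*u^2 - 9*u + 18) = (u - 3)*(u - 2)^2*(u + 1)*(u^2 - 9) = (u - 3)*(u - 2)^2*(u + 1)*(u + 3)*(u - 3)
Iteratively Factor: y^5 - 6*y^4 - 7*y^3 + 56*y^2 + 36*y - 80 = (y + 2)*(y^4 - 8*y^3 + 9*y^2 + 38*y - 40) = (y - 4)*(y + 2)*(y^3 - 4*y^2 - 7*y + 10) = (y - 5)*(y - 4)*(y + 2)*(y^2 + y - 2) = (y - 5)*(y - 4)*(y - 1)*(y + 2)*(y + 2)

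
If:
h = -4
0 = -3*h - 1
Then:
No Solution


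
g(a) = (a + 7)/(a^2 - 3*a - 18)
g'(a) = (3 - 2*a)*(a + 7)/(a^2 - 3*a - 18)^2 + 1/(a^2 - 3*a - 18) = (a^2 - 3*a - (a + 7)*(2*a - 3) - 18)/(-a^2 + 3*a + 18)^2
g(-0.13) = -0.39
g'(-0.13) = 0.02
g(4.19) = -0.86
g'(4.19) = -0.43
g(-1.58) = -0.50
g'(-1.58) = 0.20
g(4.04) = -0.80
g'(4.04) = -0.37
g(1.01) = -0.40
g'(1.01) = -0.03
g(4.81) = -1.27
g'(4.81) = -1.01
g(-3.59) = 0.60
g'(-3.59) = 1.26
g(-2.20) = -0.73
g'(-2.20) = 0.67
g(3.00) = -0.56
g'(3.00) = -0.15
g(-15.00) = -0.03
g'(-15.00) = 0.00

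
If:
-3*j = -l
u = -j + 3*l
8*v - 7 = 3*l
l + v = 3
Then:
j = 17/33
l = 17/11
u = 136/33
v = 16/11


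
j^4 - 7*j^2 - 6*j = j*(j - 3)*(j + 1)*(j + 2)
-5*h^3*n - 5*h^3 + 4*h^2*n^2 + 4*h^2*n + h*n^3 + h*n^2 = (-h + n)*(5*h + n)*(h*n + h)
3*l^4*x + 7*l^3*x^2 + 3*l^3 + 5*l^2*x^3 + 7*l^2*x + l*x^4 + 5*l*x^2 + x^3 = (l + x)^2*(3*l + x)*(l*x + 1)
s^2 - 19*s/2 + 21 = (s - 6)*(s - 7/2)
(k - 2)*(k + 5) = k^2 + 3*k - 10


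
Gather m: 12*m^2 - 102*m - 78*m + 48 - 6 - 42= 12*m^2 - 180*m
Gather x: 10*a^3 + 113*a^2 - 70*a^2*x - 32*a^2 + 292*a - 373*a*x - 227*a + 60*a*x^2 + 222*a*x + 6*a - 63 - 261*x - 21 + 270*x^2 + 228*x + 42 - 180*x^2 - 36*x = 10*a^3 + 81*a^2 + 71*a + x^2*(60*a + 90) + x*(-70*a^2 - 151*a - 69) - 42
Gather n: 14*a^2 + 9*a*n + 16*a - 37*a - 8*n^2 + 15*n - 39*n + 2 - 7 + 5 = 14*a^2 - 21*a - 8*n^2 + n*(9*a - 24)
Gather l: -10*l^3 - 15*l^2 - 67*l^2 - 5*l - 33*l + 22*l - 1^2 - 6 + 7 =-10*l^3 - 82*l^2 - 16*l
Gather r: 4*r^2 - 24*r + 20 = 4*r^2 - 24*r + 20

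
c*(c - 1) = c^2 - c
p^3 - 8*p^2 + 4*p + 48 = (p - 6)*(p - 4)*(p + 2)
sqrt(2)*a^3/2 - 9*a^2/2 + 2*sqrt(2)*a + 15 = (a - 3*sqrt(2))*(a - 5*sqrt(2)/2)*(sqrt(2)*a/2 + 1)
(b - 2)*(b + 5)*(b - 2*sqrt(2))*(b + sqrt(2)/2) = b^4 - 3*sqrt(2)*b^3/2 + 3*b^3 - 12*b^2 - 9*sqrt(2)*b^2/2 - 6*b + 15*sqrt(2)*b + 20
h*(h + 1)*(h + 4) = h^3 + 5*h^2 + 4*h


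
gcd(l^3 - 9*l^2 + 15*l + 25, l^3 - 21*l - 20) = l^2 - 4*l - 5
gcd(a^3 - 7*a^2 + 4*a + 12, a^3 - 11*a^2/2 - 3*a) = a - 6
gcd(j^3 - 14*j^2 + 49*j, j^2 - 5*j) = j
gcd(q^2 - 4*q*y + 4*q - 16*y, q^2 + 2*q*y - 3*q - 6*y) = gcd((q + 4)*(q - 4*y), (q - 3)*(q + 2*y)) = 1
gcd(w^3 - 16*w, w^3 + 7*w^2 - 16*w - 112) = w^2 - 16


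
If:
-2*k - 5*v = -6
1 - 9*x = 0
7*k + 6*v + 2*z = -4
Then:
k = -10*z/23 - 56/23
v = 4*z/23 + 50/23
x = 1/9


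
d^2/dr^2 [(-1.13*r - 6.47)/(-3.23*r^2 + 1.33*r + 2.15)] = ((-21.8994*r - 38.7904)*(-3.23*r^2 + 1.33*r + 2.15) - (1.13*r + 6.47)*(6.46*r - 1.33)*(12.92*r - 2.66))/(-3.23*r^2 + 1.33*r + 2.15)^3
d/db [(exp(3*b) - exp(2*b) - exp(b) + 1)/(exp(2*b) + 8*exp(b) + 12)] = (exp(4*b) + 16*exp(3*b) + 29*exp(2*b) - 26*exp(b) - 20)*exp(b)/(exp(4*b) + 16*exp(3*b) + 88*exp(2*b) + 192*exp(b) + 144)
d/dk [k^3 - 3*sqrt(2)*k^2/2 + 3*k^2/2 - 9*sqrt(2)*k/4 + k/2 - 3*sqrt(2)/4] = 3*k^2 - 3*sqrt(2)*k + 3*k - 9*sqrt(2)/4 + 1/2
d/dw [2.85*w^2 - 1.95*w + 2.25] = 5.7*w - 1.95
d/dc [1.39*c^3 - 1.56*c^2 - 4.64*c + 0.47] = 4.17*c^2 - 3.12*c - 4.64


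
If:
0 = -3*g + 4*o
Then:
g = 4*o/3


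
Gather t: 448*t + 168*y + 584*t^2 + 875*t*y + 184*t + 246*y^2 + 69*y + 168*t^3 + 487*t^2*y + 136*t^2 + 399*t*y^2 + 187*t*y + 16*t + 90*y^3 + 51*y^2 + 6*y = 168*t^3 + t^2*(487*y + 720) + t*(399*y^2 + 1062*y + 648) + 90*y^3 + 297*y^2 + 243*y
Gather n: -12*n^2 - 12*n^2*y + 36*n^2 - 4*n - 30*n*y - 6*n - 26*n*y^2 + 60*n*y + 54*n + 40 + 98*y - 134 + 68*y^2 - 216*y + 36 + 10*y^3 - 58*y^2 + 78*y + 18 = n^2*(24 - 12*y) + n*(-26*y^2 + 30*y + 44) + 10*y^3 + 10*y^2 - 40*y - 40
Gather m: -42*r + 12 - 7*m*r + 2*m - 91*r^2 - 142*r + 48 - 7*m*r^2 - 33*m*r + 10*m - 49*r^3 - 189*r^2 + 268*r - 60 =m*(-7*r^2 - 40*r + 12) - 49*r^3 - 280*r^2 + 84*r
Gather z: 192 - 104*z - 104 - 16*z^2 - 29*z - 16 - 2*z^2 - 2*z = -18*z^2 - 135*z + 72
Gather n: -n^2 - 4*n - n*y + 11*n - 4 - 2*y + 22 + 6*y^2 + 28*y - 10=-n^2 + n*(7 - y) + 6*y^2 + 26*y + 8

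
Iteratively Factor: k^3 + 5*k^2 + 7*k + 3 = (k + 3)*(k^2 + 2*k + 1) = (k + 1)*(k + 3)*(k + 1)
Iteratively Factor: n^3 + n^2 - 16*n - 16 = (n + 4)*(n^2 - 3*n - 4) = (n - 4)*(n + 4)*(n + 1)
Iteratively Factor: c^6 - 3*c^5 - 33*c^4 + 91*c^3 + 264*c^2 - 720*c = (c)*(c^5 - 3*c^4 - 33*c^3 + 91*c^2 + 264*c - 720) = c*(c + 4)*(c^4 - 7*c^3 - 5*c^2 + 111*c - 180) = c*(c - 3)*(c + 4)*(c^3 - 4*c^2 - 17*c + 60) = c*(c - 3)*(c + 4)^2*(c^2 - 8*c + 15) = c*(c - 3)^2*(c + 4)^2*(c - 5)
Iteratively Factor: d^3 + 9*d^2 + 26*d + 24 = (d + 3)*(d^2 + 6*d + 8) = (d + 2)*(d + 3)*(d + 4)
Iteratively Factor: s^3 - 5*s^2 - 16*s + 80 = (s + 4)*(s^2 - 9*s + 20) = (s - 4)*(s + 4)*(s - 5)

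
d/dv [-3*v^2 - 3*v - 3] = -6*v - 3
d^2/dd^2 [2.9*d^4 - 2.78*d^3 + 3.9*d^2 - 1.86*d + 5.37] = 34.8*d^2 - 16.68*d + 7.8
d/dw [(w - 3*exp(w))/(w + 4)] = (-w + (1 - 3*exp(w))*(w + 4) + 3*exp(w))/(w + 4)^2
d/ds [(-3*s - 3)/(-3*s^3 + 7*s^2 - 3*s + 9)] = 6*(-3*s^3 - s^2 + 7*s - 6)/(9*s^6 - 42*s^5 + 67*s^4 - 96*s^3 + 135*s^2 - 54*s + 81)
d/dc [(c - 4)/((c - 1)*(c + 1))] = (-c^2 + 8*c - 1)/(c^4 - 2*c^2 + 1)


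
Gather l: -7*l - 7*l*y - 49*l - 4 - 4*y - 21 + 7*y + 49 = l*(-7*y - 56) + 3*y + 24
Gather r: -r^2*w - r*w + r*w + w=-r^2*w + w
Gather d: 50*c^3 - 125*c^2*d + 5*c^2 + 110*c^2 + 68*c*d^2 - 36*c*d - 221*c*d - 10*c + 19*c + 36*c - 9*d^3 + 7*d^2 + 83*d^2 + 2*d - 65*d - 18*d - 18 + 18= 50*c^3 + 115*c^2 + 45*c - 9*d^3 + d^2*(68*c + 90) + d*(-125*c^2 - 257*c - 81)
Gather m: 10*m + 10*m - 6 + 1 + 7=20*m + 2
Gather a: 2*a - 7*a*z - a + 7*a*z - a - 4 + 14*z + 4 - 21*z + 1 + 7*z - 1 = 0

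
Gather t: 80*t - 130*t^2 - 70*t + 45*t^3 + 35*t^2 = 45*t^3 - 95*t^2 + 10*t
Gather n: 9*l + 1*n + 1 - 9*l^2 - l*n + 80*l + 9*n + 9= -9*l^2 + 89*l + n*(10 - l) + 10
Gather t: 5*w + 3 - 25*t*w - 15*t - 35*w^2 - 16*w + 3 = t*(-25*w - 15) - 35*w^2 - 11*w + 6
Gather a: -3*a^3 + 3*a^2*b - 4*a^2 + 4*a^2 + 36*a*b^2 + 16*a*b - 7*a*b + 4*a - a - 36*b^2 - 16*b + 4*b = -3*a^3 + 3*a^2*b + a*(36*b^2 + 9*b + 3) - 36*b^2 - 12*b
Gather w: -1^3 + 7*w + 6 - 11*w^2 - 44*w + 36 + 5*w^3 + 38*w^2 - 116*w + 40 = 5*w^3 + 27*w^2 - 153*w + 81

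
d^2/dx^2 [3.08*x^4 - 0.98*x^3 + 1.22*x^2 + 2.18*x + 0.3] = 36.96*x^2 - 5.88*x + 2.44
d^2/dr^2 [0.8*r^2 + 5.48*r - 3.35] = 1.60000000000000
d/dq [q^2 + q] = 2*q + 1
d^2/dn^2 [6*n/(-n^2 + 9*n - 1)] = 12*(-n*(2*n - 9)^2 + 3*(n - 3)*(n^2 - 9*n + 1))/(n^2 - 9*n + 1)^3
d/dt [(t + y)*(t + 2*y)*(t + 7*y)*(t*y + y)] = y*(4*t^3 + 30*t^2*y + 3*t^2 + 46*t*y^2 + 20*t*y + 14*y^3 + 23*y^2)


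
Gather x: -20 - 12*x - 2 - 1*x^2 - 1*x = -x^2 - 13*x - 22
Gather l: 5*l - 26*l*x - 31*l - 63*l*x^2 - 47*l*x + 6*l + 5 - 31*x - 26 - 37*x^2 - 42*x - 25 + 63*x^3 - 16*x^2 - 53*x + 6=l*(-63*x^2 - 73*x - 20) + 63*x^3 - 53*x^2 - 126*x - 40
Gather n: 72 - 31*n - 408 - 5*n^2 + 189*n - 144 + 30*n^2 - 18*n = 25*n^2 + 140*n - 480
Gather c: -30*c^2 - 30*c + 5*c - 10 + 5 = -30*c^2 - 25*c - 5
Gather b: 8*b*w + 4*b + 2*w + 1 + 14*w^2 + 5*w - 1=b*(8*w + 4) + 14*w^2 + 7*w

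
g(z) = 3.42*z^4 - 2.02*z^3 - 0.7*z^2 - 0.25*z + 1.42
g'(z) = 13.68*z^3 - 6.06*z^2 - 1.4*z - 0.25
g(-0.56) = 2.03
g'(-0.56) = -3.77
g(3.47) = 403.57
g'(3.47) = 493.50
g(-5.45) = 3326.24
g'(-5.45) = -2387.12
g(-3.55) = 627.03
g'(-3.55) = -683.68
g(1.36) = 6.40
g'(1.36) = 21.05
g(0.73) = 1.05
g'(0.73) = 0.82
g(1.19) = 3.59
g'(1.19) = 12.56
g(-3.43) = 548.93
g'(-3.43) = -618.78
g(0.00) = 1.42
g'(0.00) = -0.25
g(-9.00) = 23858.17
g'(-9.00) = -10451.23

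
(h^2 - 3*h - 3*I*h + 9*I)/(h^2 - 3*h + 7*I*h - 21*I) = (h - 3*I)/(h + 7*I)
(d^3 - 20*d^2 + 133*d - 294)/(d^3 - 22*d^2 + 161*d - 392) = (d - 6)/(d - 8)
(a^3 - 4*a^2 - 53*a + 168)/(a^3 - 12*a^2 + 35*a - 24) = (a + 7)/(a - 1)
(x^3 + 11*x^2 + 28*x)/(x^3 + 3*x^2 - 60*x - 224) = x/(x - 8)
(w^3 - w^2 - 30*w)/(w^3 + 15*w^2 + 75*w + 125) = w*(w - 6)/(w^2 + 10*w + 25)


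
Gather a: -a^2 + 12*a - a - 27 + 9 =-a^2 + 11*a - 18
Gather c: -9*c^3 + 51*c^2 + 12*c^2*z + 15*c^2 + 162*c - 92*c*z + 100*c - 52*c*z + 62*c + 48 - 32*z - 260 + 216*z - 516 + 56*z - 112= -9*c^3 + c^2*(12*z + 66) + c*(324 - 144*z) + 240*z - 840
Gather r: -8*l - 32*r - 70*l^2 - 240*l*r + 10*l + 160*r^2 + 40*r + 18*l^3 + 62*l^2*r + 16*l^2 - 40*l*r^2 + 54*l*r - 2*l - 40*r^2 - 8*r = 18*l^3 - 54*l^2 + r^2*(120 - 40*l) + r*(62*l^2 - 186*l)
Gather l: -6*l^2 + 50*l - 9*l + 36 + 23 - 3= -6*l^2 + 41*l + 56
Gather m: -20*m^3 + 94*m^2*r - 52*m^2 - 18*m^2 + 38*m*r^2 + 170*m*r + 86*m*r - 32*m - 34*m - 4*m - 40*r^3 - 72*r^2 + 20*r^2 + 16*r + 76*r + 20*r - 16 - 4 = -20*m^3 + m^2*(94*r - 70) + m*(38*r^2 + 256*r - 70) - 40*r^3 - 52*r^2 + 112*r - 20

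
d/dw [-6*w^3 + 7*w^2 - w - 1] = -18*w^2 + 14*w - 1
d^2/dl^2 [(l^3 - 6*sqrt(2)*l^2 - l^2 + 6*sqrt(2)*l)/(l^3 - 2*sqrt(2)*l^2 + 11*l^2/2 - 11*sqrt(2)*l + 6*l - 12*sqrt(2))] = 8*(-13*l^6 - 8*sqrt(2)*l^6 - 36*l^5 + 102*sqrt(2)*l^5 - 900*l^4 + 492*sqrt(2)*l^4 - 3406*l^3 + 866*sqrt(2)*l^3 - 1152*l^2 + 900*sqrt(2)*l^2 - 1728*sqrt(2)*l + 6480*l - 6624*sqrt(2) + 1152)/(8*l^9 - 48*sqrt(2)*l^8 + 132*l^8 - 792*sqrt(2)*l^7 + 1062*l^7 - 5348*sqrt(2)*l^6 + 6083*l^6 - 19602*sqrt(2)*l^5 + 26100*l^5 - 45240*sqrt(2)*l^4 + 74712*l^4 - 75152*sqrt(2)*l^3 + 127008*l^3 - 93888*sqrt(2)*l^2 + 114048*l^2 - 76032*sqrt(2)*l + 41472*l - 27648*sqrt(2))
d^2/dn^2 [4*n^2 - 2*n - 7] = 8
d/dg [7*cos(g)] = -7*sin(g)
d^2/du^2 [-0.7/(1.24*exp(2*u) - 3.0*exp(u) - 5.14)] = (0.7*(2.48*exp(u) - 3.0)*(4.96*exp(u) - 6.0)*exp(u) + (3.472*exp(u) - 2.1)*(-1.24*exp(2*u) + 3.0*exp(u) + 5.14))*exp(u)/(-1.24*exp(2*u) + 3.0*exp(u) + 5.14)^3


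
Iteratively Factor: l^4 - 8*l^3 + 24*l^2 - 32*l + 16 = (l - 2)*(l^3 - 6*l^2 + 12*l - 8) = (l - 2)^2*(l^2 - 4*l + 4) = (l - 2)^3*(l - 2)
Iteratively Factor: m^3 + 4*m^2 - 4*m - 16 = (m - 2)*(m^2 + 6*m + 8) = (m - 2)*(m + 4)*(m + 2)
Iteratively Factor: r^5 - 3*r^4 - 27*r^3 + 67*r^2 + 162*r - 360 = (r - 3)*(r^4 - 27*r^2 - 14*r + 120) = (r - 5)*(r - 3)*(r^3 + 5*r^2 - 2*r - 24) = (r - 5)*(r - 3)*(r + 4)*(r^2 + r - 6) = (r - 5)*(r - 3)*(r - 2)*(r + 4)*(r + 3)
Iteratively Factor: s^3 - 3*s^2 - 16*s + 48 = (s - 3)*(s^2 - 16) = (s - 3)*(s + 4)*(s - 4)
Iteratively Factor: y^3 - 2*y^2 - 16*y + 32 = (y - 2)*(y^2 - 16) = (y - 2)*(y + 4)*(y - 4)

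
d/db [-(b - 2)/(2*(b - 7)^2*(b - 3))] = (-(b - 7)*(b - 3) + (b - 7)*(b - 2) + 2*(b - 3)*(b - 2))/(2*(b - 7)^3*(b - 3)^2)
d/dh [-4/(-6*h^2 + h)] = 4*(1 - 12*h)/(h^2*(6*h - 1)^2)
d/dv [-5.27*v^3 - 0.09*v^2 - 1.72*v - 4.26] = -15.81*v^2 - 0.18*v - 1.72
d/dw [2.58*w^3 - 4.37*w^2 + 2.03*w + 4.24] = 7.74*w^2 - 8.74*w + 2.03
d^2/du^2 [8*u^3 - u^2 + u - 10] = 48*u - 2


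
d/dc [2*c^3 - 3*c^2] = 6*c*(c - 1)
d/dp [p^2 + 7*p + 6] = 2*p + 7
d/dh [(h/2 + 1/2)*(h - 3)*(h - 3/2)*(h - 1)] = 2*h^3 - 27*h^2/4 + 7*h/2 + 9/4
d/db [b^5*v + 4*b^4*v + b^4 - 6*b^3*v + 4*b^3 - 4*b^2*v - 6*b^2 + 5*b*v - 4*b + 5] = 5*b^4*v + 16*b^3*v + 4*b^3 - 18*b^2*v + 12*b^2 - 8*b*v - 12*b + 5*v - 4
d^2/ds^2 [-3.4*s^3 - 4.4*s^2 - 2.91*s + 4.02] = -20.4*s - 8.8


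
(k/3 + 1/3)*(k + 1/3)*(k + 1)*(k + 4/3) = k^4/3 + 11*k^3/9 + 43*k^2/27 + 23*k/27 + 4/27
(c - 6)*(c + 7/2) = c^2 - 5*c/2 - 21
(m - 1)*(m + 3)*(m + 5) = m^3 + 7*m^2 + 7*m - 15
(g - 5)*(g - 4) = g^2 - 9*g + 20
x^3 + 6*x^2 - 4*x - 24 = (x - 2)*(x + 2)*(x + 6)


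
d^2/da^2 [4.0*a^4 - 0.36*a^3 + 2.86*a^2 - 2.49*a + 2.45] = 48.0*a^2 - 2.16*a + 5.72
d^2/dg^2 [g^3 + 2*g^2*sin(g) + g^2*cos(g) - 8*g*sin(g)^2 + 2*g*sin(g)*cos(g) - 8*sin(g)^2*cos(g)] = -2*g^2*sin(g) - g^2*cos(g) - 4*g*sin(g) - 4*g*sin(2*g) + 8*g*cos(g) - 16*g*cos(2*g) + 6*g + 4*sin(g) - 16*sin(2*g) + 4*cos(g) + 4*cos(2*g) - 18*cos(3*g)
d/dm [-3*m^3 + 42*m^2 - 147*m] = -9*m^2 + 84*m - 147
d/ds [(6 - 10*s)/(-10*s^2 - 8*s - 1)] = 2*(-50*s^2 + 60*s + 29)/(100*s^4 + 160*s^3 + 84*s^2 + 16*s + 1)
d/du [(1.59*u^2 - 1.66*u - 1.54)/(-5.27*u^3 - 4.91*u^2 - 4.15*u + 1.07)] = (8.3793*u^4 - 17.4964*u^3 - 39.0965*u^2 - 11.7202*u - 8.1672)/(27.7729*u^6 + 51.7514*u^5 + 67.8491*u^4 + 29.4752*u^3 + 6.7151*u^2 - 8.881*u + 1.1449)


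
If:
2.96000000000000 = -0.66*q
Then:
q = -4.48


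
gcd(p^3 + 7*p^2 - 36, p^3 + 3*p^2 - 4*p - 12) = p^2 + p - 6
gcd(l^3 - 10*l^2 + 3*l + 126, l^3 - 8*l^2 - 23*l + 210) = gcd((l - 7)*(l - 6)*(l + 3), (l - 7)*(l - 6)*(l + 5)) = l^2 - 13*l + 42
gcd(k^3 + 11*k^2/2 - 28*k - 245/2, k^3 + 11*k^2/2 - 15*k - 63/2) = k + 7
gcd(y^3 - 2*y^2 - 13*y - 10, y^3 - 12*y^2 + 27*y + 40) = y^2 - 4*y - 5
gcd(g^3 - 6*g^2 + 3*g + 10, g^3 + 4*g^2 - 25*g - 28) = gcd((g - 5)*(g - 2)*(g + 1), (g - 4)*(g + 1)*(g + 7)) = g + 1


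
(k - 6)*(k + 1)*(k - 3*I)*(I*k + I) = I*k^4 + 3*k^3 - 4*I*k^3 - 12*k^2 - 11*I*k^2 - 33*k - 6*I*k - 18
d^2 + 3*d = d*(d + 3)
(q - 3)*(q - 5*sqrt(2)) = q^2 - 5*sqrt(2)*q - 3*q + 15*sqrt(2)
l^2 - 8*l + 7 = (l - 7)*(l - 1)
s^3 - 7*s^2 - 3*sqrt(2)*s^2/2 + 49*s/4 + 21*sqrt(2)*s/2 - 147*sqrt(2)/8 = (s - 7/2)^2*(s - 3*sqrt(2)/2)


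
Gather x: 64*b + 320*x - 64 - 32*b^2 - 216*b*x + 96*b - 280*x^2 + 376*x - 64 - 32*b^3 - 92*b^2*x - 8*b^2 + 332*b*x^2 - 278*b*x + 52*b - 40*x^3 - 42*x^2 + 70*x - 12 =-32*b^3 - 40*b^2 + 212*b - 40*x^3 + x^2*(332*b - 322) + x*(-92*b^2 - 494*b + 766) - 140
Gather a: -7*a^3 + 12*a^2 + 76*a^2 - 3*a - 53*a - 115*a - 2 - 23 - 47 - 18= -7*a^3 + 88*a^2 - 171*a - 90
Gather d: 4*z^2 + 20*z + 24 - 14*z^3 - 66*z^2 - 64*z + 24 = -14*z^3 - 62*z^2 - 44*z + 48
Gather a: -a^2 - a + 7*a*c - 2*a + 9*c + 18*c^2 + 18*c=-a^2 + a*(7*c - 3) + 18*c^2 + 27*c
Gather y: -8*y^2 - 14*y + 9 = -8*y^2 - 14*y + 9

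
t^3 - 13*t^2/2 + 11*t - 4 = (t - 4)*(t - 2)*(t - 1/2)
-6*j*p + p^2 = p*(-6*j + p)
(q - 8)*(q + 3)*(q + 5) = q^3 - 49*q - 120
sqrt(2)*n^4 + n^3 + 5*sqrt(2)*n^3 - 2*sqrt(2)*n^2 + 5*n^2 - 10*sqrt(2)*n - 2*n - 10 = (n + 5)*(n - sqrt(2))*(n + sqrt(2))*(sqrt(2)*n + 1)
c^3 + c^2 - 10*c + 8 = (c - 2)*(c - 1)*(c + 4)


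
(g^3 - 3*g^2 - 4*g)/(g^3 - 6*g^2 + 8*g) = (g + 1)/(g - 2)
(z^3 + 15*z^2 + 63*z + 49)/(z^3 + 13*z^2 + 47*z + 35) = (z + 7)/(z + 5)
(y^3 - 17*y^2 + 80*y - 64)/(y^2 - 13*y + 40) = (y^2 - 9*y + 8)/(y - 5)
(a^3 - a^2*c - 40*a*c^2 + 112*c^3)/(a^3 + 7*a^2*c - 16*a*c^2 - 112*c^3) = (a - 4*c)/(a + 4*c)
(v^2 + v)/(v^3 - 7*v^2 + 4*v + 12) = v/(v^2 - 8*v + 12)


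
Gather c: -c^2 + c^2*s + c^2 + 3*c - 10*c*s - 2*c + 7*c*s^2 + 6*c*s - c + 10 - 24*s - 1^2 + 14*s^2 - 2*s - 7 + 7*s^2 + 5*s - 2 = c^2*s + c*(7*s^2 - 4*s) + 21*s^2 - 21*s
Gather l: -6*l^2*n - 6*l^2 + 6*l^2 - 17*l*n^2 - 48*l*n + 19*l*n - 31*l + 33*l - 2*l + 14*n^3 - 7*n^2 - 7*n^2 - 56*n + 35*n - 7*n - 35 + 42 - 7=-6*l^2*n + l*(-17*n^2 - 29*n) + 14*n^3 - 14*n^2 - 28*n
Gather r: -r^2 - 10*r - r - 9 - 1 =-r^2 - 11*r - 10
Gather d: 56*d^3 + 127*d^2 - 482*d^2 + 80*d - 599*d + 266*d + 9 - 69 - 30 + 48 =56*d^3 - 355*d^2 - 253*d - 42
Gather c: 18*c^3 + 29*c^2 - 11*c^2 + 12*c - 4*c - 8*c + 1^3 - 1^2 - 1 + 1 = 18*c^3 + 18*c^2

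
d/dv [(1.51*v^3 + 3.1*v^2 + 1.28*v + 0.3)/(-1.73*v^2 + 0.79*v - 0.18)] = (-2.6123*v^4 + 2.3858*v^3 + 3.848*v^2 - 0.0779999999999998*v - 0.4674)/(2.9929*v^4 - 2.7334*v^3 + 1.2469*v^2 - 0.2844*v + 0.0324)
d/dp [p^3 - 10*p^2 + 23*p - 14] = 3*p^2 - 20*p + 23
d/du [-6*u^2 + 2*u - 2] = 2 - 12*u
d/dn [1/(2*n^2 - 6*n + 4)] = (3/2 - n)/(n^2 - 3*n + 2)^2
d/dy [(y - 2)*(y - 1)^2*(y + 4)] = 4*y^3 - 22*y + 18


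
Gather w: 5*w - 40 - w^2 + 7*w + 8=-w^2 + 12*w - 32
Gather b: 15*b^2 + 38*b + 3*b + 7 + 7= 15*b^2 + 41*b + 14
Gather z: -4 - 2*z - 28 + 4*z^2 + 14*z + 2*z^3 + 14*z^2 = 2*z^3 + 18*z^2 + 12*z - 32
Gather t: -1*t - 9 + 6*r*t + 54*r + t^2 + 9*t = 54*r + t^2 + t*(6*r + 8) - 9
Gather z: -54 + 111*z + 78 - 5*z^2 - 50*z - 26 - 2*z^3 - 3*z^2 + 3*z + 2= -2*z^3 - 8*z^2 + 64*z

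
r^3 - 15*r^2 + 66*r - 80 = (r - 8)*(r - 5)*(r - 2)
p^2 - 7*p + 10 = (p - 5)*(p - 2)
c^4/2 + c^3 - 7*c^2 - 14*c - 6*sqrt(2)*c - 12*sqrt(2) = (c/2 + 1)*(c - 3*sqrt(2))*(c + sqrt(2))*(c + 2*sqrt(2))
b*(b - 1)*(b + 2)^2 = b^4 + 3*b^3 - 4*b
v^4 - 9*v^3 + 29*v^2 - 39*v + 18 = (v - 3)^2*(v - 2)*(v - 1)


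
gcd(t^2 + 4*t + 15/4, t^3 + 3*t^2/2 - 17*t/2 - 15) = t + 5/2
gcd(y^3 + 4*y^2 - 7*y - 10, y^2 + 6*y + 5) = y^2 + 6*y + 5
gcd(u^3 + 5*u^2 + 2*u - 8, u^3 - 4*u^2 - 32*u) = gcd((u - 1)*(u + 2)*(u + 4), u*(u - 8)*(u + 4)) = u + 4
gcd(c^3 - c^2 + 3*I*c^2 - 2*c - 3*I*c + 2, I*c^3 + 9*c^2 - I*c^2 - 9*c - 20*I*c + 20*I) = c - 1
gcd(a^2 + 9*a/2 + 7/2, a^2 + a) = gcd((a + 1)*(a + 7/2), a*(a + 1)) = a + 1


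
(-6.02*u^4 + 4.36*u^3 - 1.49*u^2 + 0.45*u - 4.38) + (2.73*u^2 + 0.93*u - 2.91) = -6.02*u^4 + 4.36*u^3 + 1.24*u^2 + 1.38*u - 7.29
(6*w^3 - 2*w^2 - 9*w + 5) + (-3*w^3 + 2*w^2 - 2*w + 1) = 3*w^3 - 11*w + 6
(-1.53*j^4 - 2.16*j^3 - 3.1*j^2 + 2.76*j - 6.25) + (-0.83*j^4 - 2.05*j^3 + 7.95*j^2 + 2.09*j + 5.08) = -2.36*j^4 - 4.21*j^3 + 4.85*j^2 + 4.85*j - 1.17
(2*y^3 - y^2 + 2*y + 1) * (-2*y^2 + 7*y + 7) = -4*y^5 + 16*y^4 + 3*y^3 + 5*y^2 + 21*y + 7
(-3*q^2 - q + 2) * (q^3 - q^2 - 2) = -3*q^5 + 2*q^4 + 3*q^3 + 4*q^2 + 2*q - 4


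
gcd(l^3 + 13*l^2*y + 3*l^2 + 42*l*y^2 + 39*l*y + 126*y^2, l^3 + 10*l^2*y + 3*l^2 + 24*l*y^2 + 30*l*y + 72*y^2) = l^2 + 6*l*y + 3*l + 18*y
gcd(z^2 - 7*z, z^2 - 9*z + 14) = z - 7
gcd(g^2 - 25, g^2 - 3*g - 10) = g - 5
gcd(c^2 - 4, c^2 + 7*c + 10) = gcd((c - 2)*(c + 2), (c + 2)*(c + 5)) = c + 2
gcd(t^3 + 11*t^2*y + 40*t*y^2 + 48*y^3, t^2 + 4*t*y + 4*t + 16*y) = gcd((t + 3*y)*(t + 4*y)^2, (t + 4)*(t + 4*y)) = t + 4*y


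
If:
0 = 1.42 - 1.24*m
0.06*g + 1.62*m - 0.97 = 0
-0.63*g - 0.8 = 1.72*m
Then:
No Solution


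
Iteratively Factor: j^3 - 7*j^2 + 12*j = (j - 3)*(j^2 - 4*j) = (j - 4)*(j - 3)*(j)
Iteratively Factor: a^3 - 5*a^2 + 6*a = (a)*(a^2 - 5*a + 6) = a*(a - 3)*(a - 2)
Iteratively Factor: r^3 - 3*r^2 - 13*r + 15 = (r + 3)*(r^2 - 6*r + 5) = (r - 5)*(r + 3)*(r - 1)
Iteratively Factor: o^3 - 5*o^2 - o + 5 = (o + 1)*(o^2 - 6*o + 5) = (o - 5)*(o + 1)*(o - 1)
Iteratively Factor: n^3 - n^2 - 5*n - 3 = (n + 1)*(n^2 - 2*n - 3) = (n - 3)*(n + 1)*(n + 1)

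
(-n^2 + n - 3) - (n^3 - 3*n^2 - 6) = -n^3 + 2*n^2 + n + 3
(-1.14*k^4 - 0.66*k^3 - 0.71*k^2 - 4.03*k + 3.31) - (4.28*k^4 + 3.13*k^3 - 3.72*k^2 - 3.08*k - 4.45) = -5.42*k^4 - 3.79*k^3 + 3.01*k^2 - 0.95*k + 7.76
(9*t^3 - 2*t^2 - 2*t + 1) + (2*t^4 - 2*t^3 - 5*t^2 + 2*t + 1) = 2*t^4 + 7*t^3 - 7*t^2 + 2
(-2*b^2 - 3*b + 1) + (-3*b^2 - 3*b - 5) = -5*b^2 - 6*b - 4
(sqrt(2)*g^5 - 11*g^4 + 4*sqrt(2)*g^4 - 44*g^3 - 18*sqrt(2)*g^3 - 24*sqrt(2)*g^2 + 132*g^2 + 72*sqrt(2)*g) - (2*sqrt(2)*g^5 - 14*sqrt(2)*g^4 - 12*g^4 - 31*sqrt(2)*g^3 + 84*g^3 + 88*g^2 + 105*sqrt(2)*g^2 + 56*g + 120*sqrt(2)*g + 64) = -sqrt(2)*g^5 + g^4 + 18*sqrt(2)*g^4 - 128*g^3 + 13*sqrt(2)*g^3 - 129*sqrt(2)*g^2 + 44*g^2 - 48*sqrt(2)*g - 56*g - 64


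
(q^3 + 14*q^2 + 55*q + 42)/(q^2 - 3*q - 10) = (q^3 + 14*q^2 + 55*q + 42)/(q^2 - 3*q - 10)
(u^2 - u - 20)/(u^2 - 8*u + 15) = (u + 4)/(u - 3)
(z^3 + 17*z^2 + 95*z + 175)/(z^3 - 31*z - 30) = (z^2 + 12*z + 35)/(z^2 - 5*z - 6)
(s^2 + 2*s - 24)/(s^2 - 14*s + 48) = (s^2 + 2*s - 24)/(s^2 - 14*s + 48)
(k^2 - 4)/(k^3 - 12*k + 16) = (k + 2)/(k^2 + 2*k - 8)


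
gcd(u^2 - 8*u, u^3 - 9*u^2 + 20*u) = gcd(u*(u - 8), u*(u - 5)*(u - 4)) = u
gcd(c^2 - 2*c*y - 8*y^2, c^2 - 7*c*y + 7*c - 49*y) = 1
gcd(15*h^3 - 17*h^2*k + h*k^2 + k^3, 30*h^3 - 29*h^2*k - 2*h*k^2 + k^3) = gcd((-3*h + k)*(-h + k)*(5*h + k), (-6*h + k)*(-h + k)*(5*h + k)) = 5*h^2 - 4*h*k - k^2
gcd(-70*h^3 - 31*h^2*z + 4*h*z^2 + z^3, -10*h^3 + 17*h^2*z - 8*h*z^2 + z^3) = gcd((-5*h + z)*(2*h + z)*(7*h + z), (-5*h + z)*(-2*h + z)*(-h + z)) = -5*h + z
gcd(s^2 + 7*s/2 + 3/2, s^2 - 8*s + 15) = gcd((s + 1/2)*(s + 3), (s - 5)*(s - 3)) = 1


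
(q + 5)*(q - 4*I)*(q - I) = q^3 + 5*q^2 - 5*I*q^2 - 4*q - 25*I*q - 20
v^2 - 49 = (v - 7)*(v + 7)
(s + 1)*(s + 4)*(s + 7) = s^3 + 12*s^2 + 39*s + 28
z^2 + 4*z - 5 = (z - 1)*(z + 5)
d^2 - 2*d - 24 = (d - 6)*(d + 4)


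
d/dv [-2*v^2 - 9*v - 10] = -4*v - 9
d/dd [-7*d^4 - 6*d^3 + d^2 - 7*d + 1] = -28*d^3 - 18*d^2 + 2*d - 7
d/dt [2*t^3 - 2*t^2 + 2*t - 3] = 6*t^2 - 4*t + 2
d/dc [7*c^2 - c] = 14*c - 1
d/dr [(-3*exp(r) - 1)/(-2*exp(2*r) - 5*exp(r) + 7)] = (-(3*exp(r) + 1)*(4*exp(r) + 5) + 6*exp(2*r) + 15*exp(r) - 21)*exp(r)/(2*exp(2*r) + 5*exp(r) - 7)^2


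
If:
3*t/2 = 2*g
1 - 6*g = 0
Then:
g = 1/6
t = 2/9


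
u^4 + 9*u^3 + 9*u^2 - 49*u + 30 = (u - 1)^2*(u + 5)*(u + 6)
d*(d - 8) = d^2 - 8*d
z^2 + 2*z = z*(z + 2)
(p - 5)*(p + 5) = p^2 - 25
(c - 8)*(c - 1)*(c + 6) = c^3 - 3*c^2 - 46*c + 48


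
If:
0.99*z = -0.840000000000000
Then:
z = -0.85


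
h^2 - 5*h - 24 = (h - 8)*(h + 3)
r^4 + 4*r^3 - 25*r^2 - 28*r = r*(r - 4)*(r + 1)*(r + 7)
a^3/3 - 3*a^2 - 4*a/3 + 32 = (a/3 + 1)*(a - 8)*(a - 4)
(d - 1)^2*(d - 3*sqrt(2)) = d^3 - 3*sqrt(2)*d^2 - 2*d^2 + d + 6*sqrt(2)*d - 3*sqrt(2)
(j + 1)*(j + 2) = j^2 + 3*j + 2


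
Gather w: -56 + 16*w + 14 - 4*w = 12*w - 42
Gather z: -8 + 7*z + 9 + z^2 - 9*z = z^2 - 2*z + 1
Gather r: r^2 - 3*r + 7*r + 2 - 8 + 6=r^2 + 4*r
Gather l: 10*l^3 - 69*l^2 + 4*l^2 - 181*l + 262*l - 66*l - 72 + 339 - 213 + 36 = 10*l^3 - 65*l^2 + 15*l + 90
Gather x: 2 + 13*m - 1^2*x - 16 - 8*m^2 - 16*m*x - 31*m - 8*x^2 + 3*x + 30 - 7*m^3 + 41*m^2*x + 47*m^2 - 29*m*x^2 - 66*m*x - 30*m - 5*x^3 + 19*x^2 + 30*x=-7*m^3 + 39*m^2 - 48*m - 5*x^3 + x^2*(11 - 29*m) + x*(41*m^2 - 82*m + 32) + 16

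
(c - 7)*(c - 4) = c^2 - 11*c + 28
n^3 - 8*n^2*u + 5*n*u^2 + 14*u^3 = (n - 7*u)*(n - 2*u)*(n + u)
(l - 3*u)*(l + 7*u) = l^2 + 4*l*u - 21*u^2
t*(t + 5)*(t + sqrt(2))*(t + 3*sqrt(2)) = t^4 + 5*t^3 + 4*sqrt(2)*t^3 + 6*t^2 + 20*sqrt(2)*t^2 + 30*t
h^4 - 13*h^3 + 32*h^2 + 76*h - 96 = (h - 8)*(h - 6)*(h - 1)*(h + 2)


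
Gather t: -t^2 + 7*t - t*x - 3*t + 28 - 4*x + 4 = -t^2 + t*(4 - x) - 4*x + 32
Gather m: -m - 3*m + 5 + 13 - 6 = 12 - 4*m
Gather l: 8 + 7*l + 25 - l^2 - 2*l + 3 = -l^2 + 5*l + 36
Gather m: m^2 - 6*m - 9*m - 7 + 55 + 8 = m^2 - 15*m + 56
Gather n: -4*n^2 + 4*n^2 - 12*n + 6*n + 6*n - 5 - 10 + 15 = 0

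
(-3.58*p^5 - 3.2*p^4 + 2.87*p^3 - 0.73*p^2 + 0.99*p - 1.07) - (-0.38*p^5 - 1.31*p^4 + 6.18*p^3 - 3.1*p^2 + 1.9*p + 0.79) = -3.2*p^5 - 1.89*p^4 - 3.31*p^3 + 2.37*p^2 - 0.91*p - 1.86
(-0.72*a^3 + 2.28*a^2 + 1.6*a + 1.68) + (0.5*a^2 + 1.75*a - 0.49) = -0.72*a^3 + 2.78*a^2 + 3.35*a + 1.19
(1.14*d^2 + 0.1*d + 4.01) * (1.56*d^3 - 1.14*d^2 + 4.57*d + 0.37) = 1.7784*d^5 - 1.1436*d^4 + 11.3514*d^3 - 3.6926*d^2 + 18.3627*d + 1.4837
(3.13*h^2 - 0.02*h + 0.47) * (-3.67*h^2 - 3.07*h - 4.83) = -11.4871*h^4 - 9.5357*h^3 - 16.7814*h^2 - 1.3463*h - 2.2701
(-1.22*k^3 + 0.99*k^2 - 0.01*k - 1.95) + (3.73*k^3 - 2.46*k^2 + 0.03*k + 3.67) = 2.51*k^3 - 1.47*k^2 + 0.02*k + 1.72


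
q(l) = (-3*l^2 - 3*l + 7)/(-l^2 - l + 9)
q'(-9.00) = 0.09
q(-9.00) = 3.32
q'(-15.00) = 0.01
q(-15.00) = 3.10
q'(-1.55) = 0.63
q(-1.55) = 0.55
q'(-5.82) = 0.59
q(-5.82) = 4.05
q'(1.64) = -3.92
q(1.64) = -1.28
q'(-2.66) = 4.11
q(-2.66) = -1.36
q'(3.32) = -5.35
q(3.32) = 6.74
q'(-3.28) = 48.03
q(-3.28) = -10.14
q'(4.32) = -0.99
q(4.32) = 4.43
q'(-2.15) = 1.55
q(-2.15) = -0.06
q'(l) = (-6*l - 3)/(-l^2 - l + 9) + (2*l + 1)*(-3*l^2 - 3*l + 7)/(-l^2 - l + 9)^2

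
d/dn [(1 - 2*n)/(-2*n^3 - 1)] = 2*(-4*n^3 + 3*n^2 + 1)/(4*n^6 + 4*n^3 + 1)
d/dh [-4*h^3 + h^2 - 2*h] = -12*h^2 + 2*h - 2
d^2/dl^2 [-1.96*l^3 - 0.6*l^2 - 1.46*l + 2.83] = -11.76*l - 1.2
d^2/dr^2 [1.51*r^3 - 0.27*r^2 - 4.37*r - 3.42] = 9.06*r - 0.54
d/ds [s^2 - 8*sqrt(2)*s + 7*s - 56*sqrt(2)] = 2*s - 8*sqrt(2) + 7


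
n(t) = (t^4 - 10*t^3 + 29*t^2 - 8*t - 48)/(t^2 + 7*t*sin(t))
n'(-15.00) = -119.86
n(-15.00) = 310.19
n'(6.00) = -2.08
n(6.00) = 3.46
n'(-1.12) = -11.74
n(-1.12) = 1.56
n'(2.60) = 0.56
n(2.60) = -0.17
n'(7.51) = 2.40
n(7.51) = 4.47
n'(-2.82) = -61.82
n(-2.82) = 34.72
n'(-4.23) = -130.04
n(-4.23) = -189.70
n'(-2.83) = -63.46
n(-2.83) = 35.34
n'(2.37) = 0.78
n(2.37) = -0.33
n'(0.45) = 135.64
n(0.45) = -29.63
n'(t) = (4*t^3 - 30*t^2 + 58*t - 8)/(t^2 + 7*t*sin(t)) + (-7*t*cos(t) - 2*t - 7*sin(t))*(t^4 - 10*t^3 + 29*t^2 - 8*t - 48)/(t^2 + 7*t*sin(t))^2 = (2*t*(t + 7*sin(t))*(2*t^3 - 15*t^2 + 29*t - 4) + (7*t*cos(t) + 2*t + 7*sin(t))*(-t^4 + 10*t^3 - 29*t^2 + 8*t + 48))/(t^2*(t + 7*sin(t))^2)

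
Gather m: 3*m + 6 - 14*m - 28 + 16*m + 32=5*m + 10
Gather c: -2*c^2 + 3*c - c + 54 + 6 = -2*c^2 + 2*c + 60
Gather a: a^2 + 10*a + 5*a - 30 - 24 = a^2 + 15*a - 54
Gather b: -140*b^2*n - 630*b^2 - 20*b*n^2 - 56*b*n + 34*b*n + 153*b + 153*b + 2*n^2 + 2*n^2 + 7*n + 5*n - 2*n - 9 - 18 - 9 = b^2*(-140*n - 630) + b*(-20*n^2 - 22*n + 306) + 4*n^2 + 10*n - 36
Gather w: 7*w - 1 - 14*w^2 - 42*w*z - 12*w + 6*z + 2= -14*w^2 + w*(-42*z - 5) + 6*z + 1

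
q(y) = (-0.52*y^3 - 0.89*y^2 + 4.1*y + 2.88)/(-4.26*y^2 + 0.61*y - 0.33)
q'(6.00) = 0.16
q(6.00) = 0.78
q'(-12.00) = 0.13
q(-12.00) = -1.17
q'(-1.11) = -0.13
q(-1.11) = 0.33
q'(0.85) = 3.79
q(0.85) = -1.87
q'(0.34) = 19.70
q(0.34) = -6.75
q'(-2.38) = 0.17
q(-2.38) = 0.19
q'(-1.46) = 0.09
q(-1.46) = 0.33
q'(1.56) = 0.94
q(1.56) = -0.53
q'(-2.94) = 0.17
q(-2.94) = 0.09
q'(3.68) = 0.23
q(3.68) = 0.36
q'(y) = (8.52*y - 0.61)*(-0.52*y^3 - 0.89*y^2 + 4.1*y + 2.88)/(-4.26*y^2 + 0.61*y - 0.33)^2 + (-1.56*y^2 - 1.78*y + 4.1)/(-4.26*y^2 + 0.61*y - 0.33)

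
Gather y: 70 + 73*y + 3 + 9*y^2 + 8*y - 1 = 9*y^2 + 81*y + 72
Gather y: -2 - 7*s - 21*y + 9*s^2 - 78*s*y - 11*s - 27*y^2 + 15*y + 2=9*s^2 - 18*s - 27*y^2 + y*(-78*s - 6)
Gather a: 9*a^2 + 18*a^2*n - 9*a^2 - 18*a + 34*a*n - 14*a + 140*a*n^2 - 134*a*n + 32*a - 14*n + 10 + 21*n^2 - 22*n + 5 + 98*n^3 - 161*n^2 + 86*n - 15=18*a^2*n + a*(140*n^2 - 100*n) + 98*n^3 - 140*n^2 + 50*n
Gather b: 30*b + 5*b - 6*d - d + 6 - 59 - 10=35*b - 7*d - 63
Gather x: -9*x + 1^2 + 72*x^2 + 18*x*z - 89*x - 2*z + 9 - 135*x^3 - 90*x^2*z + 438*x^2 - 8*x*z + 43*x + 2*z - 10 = -135*x^3 + x^2*(510 - 90*z) + x*(10*z - 55)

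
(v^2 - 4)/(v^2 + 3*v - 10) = (v + 2)/(v + 5)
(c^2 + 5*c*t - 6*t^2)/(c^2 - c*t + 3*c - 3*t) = (c + 6*t)/(c + 3)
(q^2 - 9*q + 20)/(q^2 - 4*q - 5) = (q - 4)/(q + 1)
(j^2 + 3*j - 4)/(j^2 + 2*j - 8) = (j - 1)/(j - 2)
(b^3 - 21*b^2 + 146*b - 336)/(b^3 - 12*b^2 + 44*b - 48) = (b^2 - 15*b + 56)/(b^2 - 6*b + 8)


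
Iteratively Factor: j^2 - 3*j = (j)*(j - 3)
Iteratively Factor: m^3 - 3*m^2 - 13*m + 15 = (m - 1)*(m^2 - 2*m - 15) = (m - 5)*(m - 1)*(m + 3)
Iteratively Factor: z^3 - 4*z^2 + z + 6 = (z - 2)*(z^2 - 2*z - 3) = (z - 2)*(z + 1)*(z - 3)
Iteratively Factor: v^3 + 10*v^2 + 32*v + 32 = (v + 4)*(v^2 + 6*v + 8) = (v + 4)^2*(v + 2)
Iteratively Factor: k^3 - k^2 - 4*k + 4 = (k + 2)*(k^2 - 3*k + 2) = (k - 1)*(k + 2)*(k - 2)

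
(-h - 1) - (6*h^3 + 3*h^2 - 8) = -6*h^3 - 3*h^2 - h + 7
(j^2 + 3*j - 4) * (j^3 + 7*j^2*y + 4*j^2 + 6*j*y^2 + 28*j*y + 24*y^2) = j^5 + 7*j^4*y + 7*j^4 + 6*j^3*y^2 + 49*j^3*y + 8*j^3 + 42*j^2*y^2 + 56*j^2*y - 16*j^2 + 48*j*y^2 - 112*j*y - 96*y^2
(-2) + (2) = 0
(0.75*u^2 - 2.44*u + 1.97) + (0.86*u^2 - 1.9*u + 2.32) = 1.61*u^2 - 4.34*u + 4.29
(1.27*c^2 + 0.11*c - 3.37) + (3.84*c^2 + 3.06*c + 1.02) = 5.11*c^2 + 3.17*c - 2.35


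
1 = 1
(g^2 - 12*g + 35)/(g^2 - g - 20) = (g - 7)/(g + 4)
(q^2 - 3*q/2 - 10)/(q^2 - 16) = (q + 5/2)/(q + 4)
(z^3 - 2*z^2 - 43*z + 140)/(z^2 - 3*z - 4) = (z^2 + 2*z - 35)/(z + 1)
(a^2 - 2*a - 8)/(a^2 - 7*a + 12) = (a + 2)/(a - 3)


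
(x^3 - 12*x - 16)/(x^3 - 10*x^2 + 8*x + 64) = (x + 2)/(x - 8)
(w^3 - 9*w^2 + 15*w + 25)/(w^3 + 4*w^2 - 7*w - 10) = (w^2 - 10*w + 25)/(w^2 + 3*w - 10)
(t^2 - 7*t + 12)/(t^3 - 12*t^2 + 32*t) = (t - 3)/(t*(t - 8))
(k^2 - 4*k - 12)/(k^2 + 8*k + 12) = (k - 6)/(k + 6)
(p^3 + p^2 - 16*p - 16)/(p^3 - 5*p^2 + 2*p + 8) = (p + 4)/(p - 2)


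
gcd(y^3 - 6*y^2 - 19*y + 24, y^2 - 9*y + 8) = y^2 - 9*y + 8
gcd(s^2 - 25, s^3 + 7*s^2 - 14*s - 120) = s + 5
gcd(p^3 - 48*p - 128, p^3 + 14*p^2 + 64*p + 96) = p^2 + 8*p + 16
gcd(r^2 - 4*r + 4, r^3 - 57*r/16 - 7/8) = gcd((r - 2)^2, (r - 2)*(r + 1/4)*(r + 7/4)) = r - 2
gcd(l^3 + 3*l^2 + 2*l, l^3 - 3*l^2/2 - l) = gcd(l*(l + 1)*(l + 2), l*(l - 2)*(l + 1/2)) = l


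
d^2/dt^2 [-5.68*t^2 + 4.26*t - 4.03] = -11.3600000000000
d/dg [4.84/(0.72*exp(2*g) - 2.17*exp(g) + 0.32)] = (10.5028 - 6.9696*exp(g))*exp(g)/(0.72*exp(2*g) - 2.17*exp(g) + 0.32)^2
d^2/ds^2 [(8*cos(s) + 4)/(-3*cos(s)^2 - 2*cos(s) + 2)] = 24*(4*(1 - cos(s)^2)^2 + 3*cos(s)^5 + 9*cos(s)^3 + 5*cos(s)^2 - 16*cos(s) - 10)/(3*cos(s)^2 + 2*cos(s) - 2)^3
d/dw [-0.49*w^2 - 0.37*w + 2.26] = -0.98*w - 0.37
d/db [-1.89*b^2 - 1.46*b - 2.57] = -3.78*b - 1.46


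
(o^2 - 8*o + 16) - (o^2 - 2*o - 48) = 64 - 6*o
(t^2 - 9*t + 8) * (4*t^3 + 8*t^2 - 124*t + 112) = 4*t^5 - 28*t^4 - 164*t^3 + 1292*t^2 - 2000*t + 896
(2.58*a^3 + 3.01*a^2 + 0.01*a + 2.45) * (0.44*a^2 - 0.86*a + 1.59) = 1.1352*a^5 - 0.8944*a^4 + 1.518*a^3 + 5.8553*a^2 - 2.0911*a + 3.8955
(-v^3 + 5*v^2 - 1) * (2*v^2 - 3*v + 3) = -2*v^5 + 13*v^4 - 18*v^3 + 13*v^2 + 3*v - 3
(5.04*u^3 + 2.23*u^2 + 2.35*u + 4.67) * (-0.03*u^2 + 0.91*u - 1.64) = -0.1512*u^5 + 4.5195*u^4 - 6.3068*u^3 - 1.6588*u^2 + 0.3957*u - 7.6588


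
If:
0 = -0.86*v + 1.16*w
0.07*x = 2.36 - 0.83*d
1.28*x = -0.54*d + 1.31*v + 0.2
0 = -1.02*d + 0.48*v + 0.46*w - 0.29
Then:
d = 2.61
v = 3.60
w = 2.67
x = 2.74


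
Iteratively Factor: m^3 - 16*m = (m + 4)*(m^2 - 4*m) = (m - 4)*(m + 4)*(m)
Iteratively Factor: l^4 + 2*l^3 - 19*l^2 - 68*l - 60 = (l + 3)*(l^3 - l^2 - 16*l - 20) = (l + 2)*(l + 3)*(l^2 - 3*l - 10) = (l - 5)*(l + 2)*(l + 3)*(l + 2)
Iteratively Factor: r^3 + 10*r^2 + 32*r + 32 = (r + 4)*(r^2 + 6*r + 8) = (r + 4)^2*(r + 2)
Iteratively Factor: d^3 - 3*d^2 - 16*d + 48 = (d - 3)*(d^2 - 16) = (d - 4)*(d - 3)*(d + 4)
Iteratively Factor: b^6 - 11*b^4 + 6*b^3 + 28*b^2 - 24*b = (b + 2)*(b^5 - 2*b^4 - 7*b^3 + 20*b^2 - 12*b) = b*(b + 2)*(b^4 - 2*b^3 - 7*b^2 + 20*b - 12) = b*(b + 2)*(b + 3)*(b^3 - 5*b^2 + 8*b - 4) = b*(b - 2)*(b + 2)*(b + 3)*(b^2 - 3*b + 2) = b*(b - 2)^2*(b + 2)*(b + 3)*(b - 1)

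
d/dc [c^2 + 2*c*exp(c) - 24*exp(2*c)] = 2*c*exp(c) + 2*c - 48*exp(2*c) + 2*exp(c)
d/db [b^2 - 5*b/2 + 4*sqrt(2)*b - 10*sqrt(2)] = 2*b - 5/2 + 4*sqrt(2)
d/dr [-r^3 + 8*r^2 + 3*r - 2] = -3*r^2 + 16*r + 3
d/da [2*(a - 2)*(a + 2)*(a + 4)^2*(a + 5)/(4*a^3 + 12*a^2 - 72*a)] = (a^7 + 11*a^6 + 3*a^5 - 287*a^4 - 712*a^3 + 564*a^2 + 960*a - 2880)/(a^2*(a^4 + 6*a^3 - 27*a^2 - 108*a + 324))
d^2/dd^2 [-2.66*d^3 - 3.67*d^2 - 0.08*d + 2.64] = -15.96*d - 7.34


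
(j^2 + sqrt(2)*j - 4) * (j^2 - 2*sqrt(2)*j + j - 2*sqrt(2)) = j^4 - sqrt(2)*j^3 + j^3 - 8*j^2 - sqrt(2)*j^2 - 8*j + 8*sqrt(2)*j + 8*sqrt(2)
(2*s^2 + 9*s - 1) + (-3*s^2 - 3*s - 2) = -s^2 + 6*s - 3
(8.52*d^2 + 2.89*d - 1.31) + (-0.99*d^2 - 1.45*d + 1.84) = 7.53*d^2 + 1.44*d + 0.53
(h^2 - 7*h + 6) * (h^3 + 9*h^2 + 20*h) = h^5 + 2*h^4 - 37*h^3 - 86*h^2 + 120*h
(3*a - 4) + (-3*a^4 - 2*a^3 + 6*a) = -3*a^4 - 2*a^3 + 9*a - 4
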